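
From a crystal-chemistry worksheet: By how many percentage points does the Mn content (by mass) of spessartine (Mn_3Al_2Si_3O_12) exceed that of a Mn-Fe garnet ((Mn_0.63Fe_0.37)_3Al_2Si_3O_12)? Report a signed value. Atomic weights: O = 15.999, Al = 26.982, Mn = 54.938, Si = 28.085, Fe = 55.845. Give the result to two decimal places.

M(Mn_3Al_2Si_3O_12) = 495.021 g/mol, so wt% Mn = 164.814/495.021 × 100 = 33.29%.
M((Mn_0.63Fe_0.37)_3Al_2Si_3O_12) = 496.028 g/mol, so wt% Mn = 103.833/496.028 × 100 = 20.93%.
33.29 − 20.93 = 12.36 pp.

12.36 percentage points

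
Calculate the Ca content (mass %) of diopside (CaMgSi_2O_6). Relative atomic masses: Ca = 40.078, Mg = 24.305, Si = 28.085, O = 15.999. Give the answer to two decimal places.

18.51 mass %

M(CaMgSi_2O_6) = 216.547 g/mol.
Ca contributes 1 × 40.078 = 40.078 g per mole.
40.078/216.547 = 0.1851 → 18.51%.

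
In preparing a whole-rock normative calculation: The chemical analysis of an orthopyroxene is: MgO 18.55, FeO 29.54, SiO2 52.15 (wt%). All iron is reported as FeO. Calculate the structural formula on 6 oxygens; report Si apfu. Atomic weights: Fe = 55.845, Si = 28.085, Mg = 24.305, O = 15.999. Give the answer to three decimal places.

1.997 Si apfu

18.55 wt% MgO ÷ 40.304 g/mol = 0.46025 mol, giving 0.46025 Mg and 0.46025 O.
29.54 wt% FeO ÷ 71.844 g/mol = 0.41117 mol, giving 0.41117 Fe and 0.41117 O.
52.15 wt% SiO2 ÷ 60.083 g/mol = 0.86797 mol, giving 0.86797 Si and 1.73594 O.
Oxygen sums to 2.60736; scaling by 6/2.60736 = 2.30118 puts the formula on 6 O.
Si: 0.86797 × 2.30118 = 1.997 atoms per formula unit.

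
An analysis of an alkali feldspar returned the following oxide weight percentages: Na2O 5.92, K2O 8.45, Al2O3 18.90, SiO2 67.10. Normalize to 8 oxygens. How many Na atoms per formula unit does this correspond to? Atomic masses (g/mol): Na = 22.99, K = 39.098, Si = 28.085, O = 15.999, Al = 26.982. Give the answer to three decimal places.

Na2O: 5.92/61.979 = 0.09552 mol → 0.19104 mol Na, 0.09552 mol O.
K2O: 8.45/94.195 = 0.08971 mol → 0.17942 mol K, 0.08971 mol O.
Al2O3: 18.90/101.961 = 0.18536 mol → 0.37072 mol Al, 0.55608 mol O.
SiO2: 67.10/60.083 = 1.11679 mol → 1.11679 mol Si, 2.23358 mol O.
Total oxygen = 2.97489 mol. Normalization factor = 8/2.97489 = 2.68918.
Na per 8 O = 0.19104 × 2.68918 = 0.514.

0.514 Na apfu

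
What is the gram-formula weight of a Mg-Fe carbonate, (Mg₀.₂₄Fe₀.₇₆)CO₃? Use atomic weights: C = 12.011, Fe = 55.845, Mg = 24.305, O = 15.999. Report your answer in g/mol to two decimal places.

108.28 g/mol

Mg: 0.24 × 24.305 = 5.8332
Fe: 0.76 × 55.845 = 42.4422
C: 1 × 12.011 = 12.0110
O: 3 × 15.999 = 47.9970
Summing the contributions gives the formula mass.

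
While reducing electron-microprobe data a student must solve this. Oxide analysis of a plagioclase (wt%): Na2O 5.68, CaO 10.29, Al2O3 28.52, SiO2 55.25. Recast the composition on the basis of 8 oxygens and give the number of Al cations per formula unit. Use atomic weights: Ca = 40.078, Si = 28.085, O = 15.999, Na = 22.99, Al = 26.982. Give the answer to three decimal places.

1.515 Al apfu

Na2O: 5.68/61.979 = 0.09164 mol → 0.18328 mol Na, 0.09164 mol O.
CaO: 10.29/56.077 = 0.18350 mol → 0.18350 mol Ca, 0.18350 mol O.
Al2O3: 28.52/101.961 = 0.27971 mol → 0.55942 mol Al, 0.83913 mol O.
SiO2: 55.25/60.083 = 0.91956 mol → 0.91956 mol Si, 1.83912 mol O.
Total oxygen = 2.95339 mol. Normalization factor = 8/2.95339 = 2.70875.
Al per 8 O = 0.55942 × 2.70875 = 1.515.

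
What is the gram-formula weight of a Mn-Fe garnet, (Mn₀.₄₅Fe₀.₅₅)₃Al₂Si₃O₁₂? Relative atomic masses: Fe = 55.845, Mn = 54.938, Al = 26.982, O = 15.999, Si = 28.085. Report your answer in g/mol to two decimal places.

M = 1.35·54.938 + 1.65·55.845 + 2·26.982 + 3·28.085 + 12·15.999

496.52 g/mol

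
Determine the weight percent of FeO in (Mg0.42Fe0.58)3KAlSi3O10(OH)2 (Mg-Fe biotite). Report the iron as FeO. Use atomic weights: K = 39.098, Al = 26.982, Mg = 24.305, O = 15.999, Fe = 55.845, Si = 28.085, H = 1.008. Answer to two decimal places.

26.48 wt%

M((Mg0.42Fe0.58)3KAlSi3O10(OH)2) = 472.134 g/mol; M(FeO) = 71.844 g/mol.
Moles FeO per formula unit = 1.74 Fe ÷ 1 = 1.7400.
FeO fraction = (1.7400 × 71.844) / 472.134 = 125.009/472.134 = 0.2648.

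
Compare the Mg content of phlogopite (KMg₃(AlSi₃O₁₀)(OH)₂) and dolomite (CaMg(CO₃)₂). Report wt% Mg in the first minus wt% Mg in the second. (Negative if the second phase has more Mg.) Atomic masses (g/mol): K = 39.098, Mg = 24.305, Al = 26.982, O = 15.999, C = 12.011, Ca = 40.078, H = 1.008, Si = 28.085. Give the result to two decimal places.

4.29 percentage points

First mineral: 72.915 g Mg in 417.254 g formula = 17.47 wt% Mg.
Second mineral: 24.305 g Mg in 184.399 g formula = 13.18 wt% Mg.
17.47% − 13.18% gives a difference of 4.29 percentage points.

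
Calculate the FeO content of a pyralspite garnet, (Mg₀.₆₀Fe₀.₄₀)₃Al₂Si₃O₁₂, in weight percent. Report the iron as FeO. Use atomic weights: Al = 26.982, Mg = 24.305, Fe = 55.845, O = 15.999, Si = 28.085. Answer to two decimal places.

Formula mass = 440.970 g/mol.
1.20 Fe → 1.2000 mol FeO per formula unit; M(FeO) = 71.844, so FeO mass = 86.213 g.
86.213/440.970 × 100 = 19.55 wt%.

19.55 wt%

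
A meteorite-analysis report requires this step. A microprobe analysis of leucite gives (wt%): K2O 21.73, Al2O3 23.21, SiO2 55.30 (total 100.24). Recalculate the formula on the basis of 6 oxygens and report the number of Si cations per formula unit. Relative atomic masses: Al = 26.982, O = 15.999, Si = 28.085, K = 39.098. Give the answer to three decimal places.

2.005 Si apfu

K2O: 21.73/94.195 = 0.23069 mol → 0.46138 mol K, 0.23069 mol O.
Al2O3: 23.21/101.961 = 0.22764 mol → 0.45528 mol Al, 0.68292 mol O.
SiO2: 55.30/60.083 = 0.92039 mol → 0.92039 mol Si, 1.84078 mol O.
Total oxygen = 2.75439 mol. Normalization factor = 6/2.75439 = 2.17834.
Si per 6 O = 0.92039 × 2.17834 = 2.005.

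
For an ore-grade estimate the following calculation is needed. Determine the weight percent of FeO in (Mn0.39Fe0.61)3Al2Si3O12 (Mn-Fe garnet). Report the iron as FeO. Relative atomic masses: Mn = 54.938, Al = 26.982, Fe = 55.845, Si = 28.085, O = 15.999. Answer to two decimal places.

26.47 wt%

Molar mass of (Mn0.39Fe0.61)3Al2Si3O12 = 1.17·54.938 + 1.83·55.845 + 2·26.982 + 3·28.085 + 12·15.999 = 496.681 g/mol.
Each formula unit contains 1.83 Fe, equivalent to 1.83/1 = 1.8300 mol FeO.
M(FeO) = 1×55.845 + 1×15.999 = 71.844 g/mol.
Mass of FeO per formula unit = 1.8300 × 71.844 = 131.475 g.
FeO wt% = 131.475 / 496.681 × 100 = 26.47%.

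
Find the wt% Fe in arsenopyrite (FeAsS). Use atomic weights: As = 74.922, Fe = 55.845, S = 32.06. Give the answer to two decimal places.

34.30 mass %

Formula mass = 1*55.845 + 1*74.922 + 1*32.06 = 162.827 g/mol, of which 55.845 g is Fe.
So Fe makes up 55.845/162.827 = 0.3430 of the mass, i.e. 34.30%.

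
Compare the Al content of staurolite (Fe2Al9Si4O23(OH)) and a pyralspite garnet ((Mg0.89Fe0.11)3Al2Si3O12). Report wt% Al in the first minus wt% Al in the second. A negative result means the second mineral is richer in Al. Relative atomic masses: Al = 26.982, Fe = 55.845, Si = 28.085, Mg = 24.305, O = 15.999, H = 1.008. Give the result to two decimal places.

Al in Fe2Al9Si4O23(OH): molar mass 851.852 g/mol; 9×26.982 = 242.838 g → 28.51 wt%.
Al in (Mg0.89Fe0.11)3Al2Si3O12: molar mass 413.530 g/mol; 2×26.982 = 53.964 g → 13.05 wt%.
Difference = 28.51 − 13.05 = 15.46 percentage points.

15.46 percentage points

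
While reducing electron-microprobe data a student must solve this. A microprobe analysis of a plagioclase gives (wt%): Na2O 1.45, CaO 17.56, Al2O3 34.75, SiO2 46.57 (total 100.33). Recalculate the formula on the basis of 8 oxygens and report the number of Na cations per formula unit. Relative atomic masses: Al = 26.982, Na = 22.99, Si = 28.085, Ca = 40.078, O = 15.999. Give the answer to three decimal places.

Na2O (M=61.979): mol = 0.02340; Na = 0.04680, O = 0.02340.
CaO (M=56.077): mol = 0.31314; Ca = 0.31314, O = 0.31314.
Al2O3 (M=101.961): mol = 0.34082; Al = 0.68164, O = 1.02246.
SiO2 (M=60.083): mol = 0.77509; Si = 0.77509, O = 1.55018.
ΣO = 2.90918; factor = 8/ΣO = 2.74992.
Na apfu = 0.04680 × 2.74992 = 0.129.

0.129 Na apfu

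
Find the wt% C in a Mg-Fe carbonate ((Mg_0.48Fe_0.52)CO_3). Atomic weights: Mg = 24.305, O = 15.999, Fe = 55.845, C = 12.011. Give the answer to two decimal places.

11.93 weight percent

M((Mg_0.48Fe_0.52)CO_3) = 100.714 g/mol.
C contributes 1 × 12.011 = 12.011 g per mole.
12.011/100.714 = 0.1193 → 11.93%.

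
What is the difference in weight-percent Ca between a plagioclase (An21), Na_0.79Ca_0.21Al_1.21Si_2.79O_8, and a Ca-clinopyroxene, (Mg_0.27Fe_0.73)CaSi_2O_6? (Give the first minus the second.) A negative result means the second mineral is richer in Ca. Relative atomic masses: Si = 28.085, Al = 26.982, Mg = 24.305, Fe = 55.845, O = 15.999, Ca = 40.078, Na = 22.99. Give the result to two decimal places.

M(Na_0.79Ca_0.21Al_1.21Si_2.79O_8) = 265.576 g/mol, so wt% Ca = 8.416/265.576 × 100 = 3.17%.
M((Mg_0.27Fe_0.73)CaSi_2O_6) = 239.571 g/mol, so wt% Ca = 40.078/239.571 × 100 = 16.73%.
3.17 − 16.73 = -13.56 pp.

-13.56 percentage points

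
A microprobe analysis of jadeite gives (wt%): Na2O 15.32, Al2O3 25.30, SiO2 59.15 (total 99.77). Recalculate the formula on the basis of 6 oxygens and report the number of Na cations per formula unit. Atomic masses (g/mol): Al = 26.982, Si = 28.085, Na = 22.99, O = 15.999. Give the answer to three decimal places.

1.002 Na apfu

Na2O (M=61.979): mol = 0.24718; Na = 0.49436, O = 0.24718.
Al2O3 (M=101.961): mol = 0.24813; Al = 0.49626, O = 0.74439.
SiO2 (M=60.083): mol = 0.98447; Si = 0.98447, O = 1.96894.
ΣO = 2.96051; factor = 6/ΣO = 2.02668.
Na apfu = 0.49436 × 2.02668 = 1.002.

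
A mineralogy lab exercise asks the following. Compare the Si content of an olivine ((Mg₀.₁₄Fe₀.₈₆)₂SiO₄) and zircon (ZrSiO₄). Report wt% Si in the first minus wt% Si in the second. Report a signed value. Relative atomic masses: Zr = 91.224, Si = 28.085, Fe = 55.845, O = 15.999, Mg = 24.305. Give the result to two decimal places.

M((Mg₀.₁₄Fe₀.₈₆)₂SiO₄) = 194.940 g/mol, so wt% Si = 28.085/194.940 × 100 = 14.41%.
M(ZrSiO₄) = 183.305 g/mol, so wt% Si = 28.085/183.305 × 100 = 15.32%.
14.41 − 15.32 = -0.91 pp.

-0.91 percentage points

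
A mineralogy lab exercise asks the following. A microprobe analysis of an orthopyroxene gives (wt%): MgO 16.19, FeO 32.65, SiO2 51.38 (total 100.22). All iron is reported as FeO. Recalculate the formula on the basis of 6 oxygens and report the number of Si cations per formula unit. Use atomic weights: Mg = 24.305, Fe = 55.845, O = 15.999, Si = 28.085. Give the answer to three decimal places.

MgO: 16.19/40.304 = 0.40170 mol → 0.40170 mol Mg, 0.40170 mol O.
FeO: 32.65/71.844 = 0.45446 mol → 0.45446 mol Fe, 0.45446 mol O.
SiO2: 51.38/60.083 = 0.85515 mol → 0.85515 mol Si, 1.71030 mol O.
Total oxygen = 2.56646 mol. Normalization factor = 6/2.56646 = 2.33785.
Si per 6 O = 0.85515 × 2.33785 = 1.999.

1.999 Si apfu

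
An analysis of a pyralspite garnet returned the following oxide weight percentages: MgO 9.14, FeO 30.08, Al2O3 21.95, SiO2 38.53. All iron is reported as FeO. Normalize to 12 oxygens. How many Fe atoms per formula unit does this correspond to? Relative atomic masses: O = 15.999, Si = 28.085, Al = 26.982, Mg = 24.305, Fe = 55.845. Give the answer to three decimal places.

MgO (M=40.304): mol = 0.22678; Mg = 0.22678, O = 0.22678.
FeO (M=71.844): mol = 0.41868; Fe = 0.41868, O = 0.41868.
Al2O3 (M=101.961): mol = 0.21528; Al = 0.43056, O = 0.64584.
SiO2 (M=60.083): mol = 0.64128; Si = 0.64128, O = 1.28256.
ΣO = 2.57386; factor = 12/ΣO = 4.66226.
Fe apfu = 0.41868 × 4.66226 = 1.952.

1.952 Fe apfu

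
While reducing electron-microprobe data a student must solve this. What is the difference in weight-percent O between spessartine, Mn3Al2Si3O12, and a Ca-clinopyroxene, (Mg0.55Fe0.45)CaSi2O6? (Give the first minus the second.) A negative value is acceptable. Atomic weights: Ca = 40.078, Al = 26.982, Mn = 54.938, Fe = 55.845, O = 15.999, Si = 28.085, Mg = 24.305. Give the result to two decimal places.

First mineral: 191.988 g O in 495.021 g formula = 38.78 wt% O.
Second mineral: 95.994 g O in 230.740 g formula = 41.60 wt% O.
38.78% − 41.60% gives a difference of -2.82 percentage points.

-2.82 percentage points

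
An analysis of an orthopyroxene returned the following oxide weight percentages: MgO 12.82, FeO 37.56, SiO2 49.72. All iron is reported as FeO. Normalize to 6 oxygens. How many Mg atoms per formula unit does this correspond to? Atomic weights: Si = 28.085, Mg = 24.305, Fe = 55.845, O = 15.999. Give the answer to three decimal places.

0.765 Mg apfu

MgO (M=40.304): mol = 0.31808; Mg = 0.31808, O = 0.31808.
FeO (M=71.844): mol = 0.52280; Fe = 0.52280, O = 0.52280.
SiO2 (M=60.083): mol = 0.82752; Si = 0.82752, O = 1.65504.
ΣO = 2.49592; factor = 6/ΣO = 2.40392.
Mg apfu = 0.31808 × 2.40392 = 0.765.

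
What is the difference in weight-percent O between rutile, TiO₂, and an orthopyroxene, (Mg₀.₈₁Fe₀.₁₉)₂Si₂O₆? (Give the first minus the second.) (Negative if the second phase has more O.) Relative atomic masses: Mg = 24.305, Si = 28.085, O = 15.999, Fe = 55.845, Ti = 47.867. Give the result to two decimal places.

M(TiO₂) = 79.865 g/mol, so wt% O = 31.998/79.865 × 100 = 40.07%.
M((Mg₀.₈₁Fe₀.₁₉)₂Si₂O₆) = 212.759 g/mol, so wt% O = 95.994/212.759 × 100 = 45.12%.
40.07 − 45.12 = -5.05 pp.

-5.05 percentage points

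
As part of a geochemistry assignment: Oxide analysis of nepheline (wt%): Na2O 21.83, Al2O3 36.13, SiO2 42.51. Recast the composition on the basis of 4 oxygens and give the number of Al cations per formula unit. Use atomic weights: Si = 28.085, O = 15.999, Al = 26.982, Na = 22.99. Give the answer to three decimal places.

21.83 wt% Na2O ÷ 61.979 g/mol = 0.35222 mol, giving 0.70444 Na and 0.35222 O.
36.13 wt% Al2O3 ÷ 101.961 g/mol = 0.35435 mol, giving 0.70870 Al and 1.06305 O.
42.51 wt% SiO2 ÷ 60.083 g/mol = 0.70752 mol, giving 0.70752 Si and 1.41504 O.
Oxygen sums to 2.83031; scaling by 4/2.83031 = 1.41327 puts the formula on 4 O.
Al: 0.70870 × 1.41327 = 1.002 atoms per formula unit.

1.002 Al apfu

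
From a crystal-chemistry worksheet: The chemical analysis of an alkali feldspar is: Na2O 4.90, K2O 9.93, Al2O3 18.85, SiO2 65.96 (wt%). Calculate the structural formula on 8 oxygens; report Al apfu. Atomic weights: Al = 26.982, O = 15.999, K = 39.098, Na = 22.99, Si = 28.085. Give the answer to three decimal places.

1.008 Al apfu

Na2O (M=61.979): mol = 0.07906; Na = 0.15812, O = 0.07906.
K2O (M=94.195): mol = 0.10542; K = 0.21084, O = 0.10542.
Al2O3 (M=101.961): mol = 0.18487; Al = 0.36974, O = 0.55461.
SiO2 (M=60.083): mol = 1.09781; Si = 1.09781, O = 2.19562.
ΣO = 2.93471; factor = 8/ΣO = 2.72599.
Al apfu = 0.36974 × 2.72599 = 1.008.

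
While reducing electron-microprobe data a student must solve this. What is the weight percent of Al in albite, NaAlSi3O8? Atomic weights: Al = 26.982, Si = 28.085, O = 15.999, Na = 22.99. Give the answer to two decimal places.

10.29 wt%

M(NaAlSi3O8) = 262.219 g/mol.
Al contributes 1 × 26.982 = 26.982 g per mole.
26.982/262.219 = 0.1029 → 10.29%.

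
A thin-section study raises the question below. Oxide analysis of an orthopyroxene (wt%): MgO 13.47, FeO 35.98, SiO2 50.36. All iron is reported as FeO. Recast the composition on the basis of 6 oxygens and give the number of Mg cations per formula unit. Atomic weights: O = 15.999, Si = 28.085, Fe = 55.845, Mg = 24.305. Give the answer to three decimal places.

MgO (M=40.304): mol = 0.33421; Mg = 0.33421, O = 0.33421.
FeO (M=71.844): mol = 0.50081; Fe = 0.50081, O = 0.50081.
SiO2 (M=60.083): mol = 0.83817; Si = 0.83817, O = 1.67634.
ΣO = 2.51136; factor = 6/ΣO = 2.38914.
Mg apfu = 0.33421 × 2.38914 = 0.798.

0.798 Mg apfu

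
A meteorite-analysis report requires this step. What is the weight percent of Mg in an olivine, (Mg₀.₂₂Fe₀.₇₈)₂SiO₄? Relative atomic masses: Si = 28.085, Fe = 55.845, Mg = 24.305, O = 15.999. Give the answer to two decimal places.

5.63 weight percent

Formula mass = 0.44*24.305 + 1.56*55.845 + 1*28.085 + 4*15.999 = 189.893 g/mol, of which 10.694 g is Mg.
So Mg makes up 10.694/189.893 = 0.0563 of the mass, i.e. 5.63%.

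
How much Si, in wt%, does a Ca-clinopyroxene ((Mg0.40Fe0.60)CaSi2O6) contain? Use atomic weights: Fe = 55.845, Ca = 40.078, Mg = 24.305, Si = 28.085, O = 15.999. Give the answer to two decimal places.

23.85 wt%

Formula mass = 0.40*24.305 + 0.60*55.845 + 1*40.078 + 2*28.085 + 6*15.999 = 235.471 g/mol, of which 56.170 g is Si.
So Si makes up 56.170/235.471 = 0.2385 of the mass, i.e. 23.85%.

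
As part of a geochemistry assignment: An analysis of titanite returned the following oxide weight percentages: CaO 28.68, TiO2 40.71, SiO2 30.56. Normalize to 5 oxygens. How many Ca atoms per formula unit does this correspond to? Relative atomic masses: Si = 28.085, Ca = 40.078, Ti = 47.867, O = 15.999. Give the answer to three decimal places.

1.004 Ca apfu

CaO (M=56.077): mol = 0.51144; Ca = 0.51144, O = 0.51144.
TiO2 (M=79.865): mol = 0.50974; Ti = 0.50974, O = 1.01948.
SiO2 (M=60.083): mol = 0.50863; Si = 0.50863, O = 1.01726.
ΣO = 2.54818; factor = 5/ΣO = 1.96218.
Ca apfu = 0.51144 × 1.96218 = 1.004.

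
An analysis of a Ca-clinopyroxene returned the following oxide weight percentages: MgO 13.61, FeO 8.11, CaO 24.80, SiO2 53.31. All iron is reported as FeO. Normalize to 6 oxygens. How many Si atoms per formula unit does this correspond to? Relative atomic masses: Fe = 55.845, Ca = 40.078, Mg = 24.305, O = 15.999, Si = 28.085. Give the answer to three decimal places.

13.61 wt% MgO ÷ 40.304 g/mol = 0.33768 mol, giving 0.33768 Mg and 0.33768 O.
8.11 wt% FeO ÷ 71.844 g/mol = 0.11288 mol, giving 0.11288 Fe and 0.11288 O.
24.80 wt% CaO ÷ 56.077 g/mol = 0.44225 mol, giving 0.44225 Ca and 0.44225 O.
53.31 wt% SiO2 ÷ 60.083 g/mol = 0.88727 mol, giving 0.88727 Si and 1.77454 O.
Oxygen sums to 2.66735; scaling by 6/2.66735 = 2.24942 puts the formula on 6 O.
Si: 0.88727 × 2.24942 = 1.996 atoms per formula unit.

1.996 Si apfu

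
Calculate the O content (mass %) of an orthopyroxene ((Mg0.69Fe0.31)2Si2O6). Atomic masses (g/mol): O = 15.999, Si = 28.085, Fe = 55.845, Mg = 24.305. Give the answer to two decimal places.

43.57 mass %

M((Mg0.69Fe0.31)2Si2O6) = 220.329 g/mol.
O contributes 6 × 15.999 = 95.994 g per mole.
95.994/220.329 = 0.4357 → 43.57%.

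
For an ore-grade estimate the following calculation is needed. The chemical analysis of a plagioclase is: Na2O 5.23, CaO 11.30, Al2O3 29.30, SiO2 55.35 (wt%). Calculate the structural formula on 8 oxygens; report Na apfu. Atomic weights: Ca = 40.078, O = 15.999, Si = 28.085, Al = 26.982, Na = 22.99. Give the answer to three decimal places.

0.451 Na apfu

Na2O: 5.23/61.979 = 0.08438 mol → 0.16876 mol Na, 0.08438 mol O.
CaO: 11.30/56.077 = 0.20151 mol → 0.20151 mol Ca, 0.20151 mol O.
Al2O3: 29.30/101.961 = 0.28736 mol → 0.57472 mol Al, 0.86208 mol O.
SiO2: 55.35/60.083 = 0.92123 mol → 0.92123 mol Si, 1.84246 mol O.
Total oxygen = 2.99043 mol. Normalization factor = 8/2.99043 = 2.67520.
Na per 8 O = 0.16876 × 2.67520 = 0.451.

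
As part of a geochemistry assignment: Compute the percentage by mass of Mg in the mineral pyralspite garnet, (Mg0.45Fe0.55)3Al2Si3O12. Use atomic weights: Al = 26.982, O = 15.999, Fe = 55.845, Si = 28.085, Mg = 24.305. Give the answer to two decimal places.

Molar mass of (Mg0.45Fe0.55)3Al2Si3O12: 1.35*24.305 + 1.65*55.845 + 2*26.982 + 3*28.085 + 12*15.999 = 455.163 g/mol.
Mass of Mg per formula unit: 1.35 × 24.305 = 32.812 g.
Weight fraction Mg = 32.812 / 455.163 = 0.0721.

7.21 mass %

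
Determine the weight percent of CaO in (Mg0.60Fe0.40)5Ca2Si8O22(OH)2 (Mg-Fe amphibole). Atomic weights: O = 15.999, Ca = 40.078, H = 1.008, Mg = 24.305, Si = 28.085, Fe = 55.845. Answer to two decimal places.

Formula mass = 875.433 g/mol.
2 Ca → 2.0000 mol CaO per formula unit; M(CaO) = 56.077, so CaO mass = 112.154 g.
112.154/875.433 × 100 = 12.81 wt%.

12.81 wt%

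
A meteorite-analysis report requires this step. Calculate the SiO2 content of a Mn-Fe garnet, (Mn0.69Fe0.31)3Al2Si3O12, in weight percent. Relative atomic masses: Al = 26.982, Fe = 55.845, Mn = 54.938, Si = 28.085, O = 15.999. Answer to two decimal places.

36.35 wt%

M((Mn0.69Fe0.31)3Al2Si3O12) = 495.865 g/mol; M(SiO2) = 60.083 g/mol.
Moles SiO2 per formula unit = 3 Si ÷ 1 = 3.0000.
SiO2 fraction = (3.0000 × 60.083) / 495.865 = 180.249/495.865 = 0.3635.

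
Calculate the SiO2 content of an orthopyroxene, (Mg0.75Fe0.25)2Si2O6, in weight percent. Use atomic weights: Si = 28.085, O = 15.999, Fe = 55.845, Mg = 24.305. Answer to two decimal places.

Formula mass = 216.544 g/mol.
2 Si → 2.0000 mol SiO2 per formula unit; M(SiO2) = 60.083, so SiO2 mass = 120.166 g.
120.166/216.544 × 100 = 55.49 wt%.

55.49 wt%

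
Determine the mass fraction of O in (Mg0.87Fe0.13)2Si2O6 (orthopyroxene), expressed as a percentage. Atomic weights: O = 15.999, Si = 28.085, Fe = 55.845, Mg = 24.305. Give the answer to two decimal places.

45.94 weight percent

Molar mass of (Mg0.87Fe0.13)2Si2O6: 1.74·24.305 + 0.26·55.845 + 2·28.085 + 6·15.999 = 208.974 g/mol.
Mass of O per formula unit: 6 × 15.999 = 95.994 g.
Weight fraction O = 95.994 / 208.974 = 0.4594.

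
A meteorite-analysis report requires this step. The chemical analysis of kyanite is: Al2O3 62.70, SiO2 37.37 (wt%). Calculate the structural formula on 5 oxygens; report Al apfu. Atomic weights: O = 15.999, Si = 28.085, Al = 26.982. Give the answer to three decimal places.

1.991 Al apfu

62.70 wt% Al2O3 ÷ 101.961 g/mol = 0.61494 mol, giving 1.22988 Al and 1.84482 O.
37.37 wt% SiO2 ÷ 60.083 g/mol = 0.62197 mol, giving 0.62197 Si and 1.24394 O.
Oxygen sums to 3.08876; scaling by 5/3.08876 = 1.61877 puts the formula on 5 O.
Al: 1.22988 × 1.61877 = 1.991 atoms per formula unit.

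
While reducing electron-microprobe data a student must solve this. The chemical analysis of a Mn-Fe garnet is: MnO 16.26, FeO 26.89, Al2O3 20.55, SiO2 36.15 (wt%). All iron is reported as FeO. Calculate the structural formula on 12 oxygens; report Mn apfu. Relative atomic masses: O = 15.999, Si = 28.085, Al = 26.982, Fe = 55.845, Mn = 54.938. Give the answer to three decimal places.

1.141 Mn apfu

16.26 wt% MnO ÷ 70.937 g/mol = 0.22922 mol, giving 0.22922 Mn and 0.22922 O.
26.89 wt% FeO ÷ 71.844 g/mol = 0.37428 mol, giving 0.37428 Fe and 0.37428 O.
20.55 wt% Al2O3 ÷ 101.961 g/mol = 0.20155 mol, giving 0.40310 Al and 0.60465 O.
36.15 wt% SiO2 ÷ 60.083 g/mol = 0.60167 mol, giving 0.60167 Si and 1.20334 O.
Oxygen sums to 2.41149; scaling by 12/2.41149 = 4.97618 puts the formula on 12 O.
Mn: 0.22922 × 4.97618 = 1.141 atoms per formula unit.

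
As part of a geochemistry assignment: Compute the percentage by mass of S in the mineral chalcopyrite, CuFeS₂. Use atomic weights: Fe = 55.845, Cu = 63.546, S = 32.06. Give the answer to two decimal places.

34.94 wt%

M(CuFeS₂) = 183.511 g/mol.
S contributes 2 × 32.06 = 64.120 g per mole.
64.120/183.511 = 0.3494 → 34.94%.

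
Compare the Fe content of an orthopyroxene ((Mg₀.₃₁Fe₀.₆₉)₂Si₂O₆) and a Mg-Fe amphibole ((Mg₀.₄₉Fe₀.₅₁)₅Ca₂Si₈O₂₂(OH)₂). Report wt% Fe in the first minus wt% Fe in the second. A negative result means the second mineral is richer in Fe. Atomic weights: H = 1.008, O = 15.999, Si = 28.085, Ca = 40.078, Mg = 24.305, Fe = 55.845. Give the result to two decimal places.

M((Mg₀.₃₁Fe₀.₆₉)₂Si₂O₆) = 244.299 g/mol, so wt% Fe = 77.066/244.299 × 100 = 31.55%.
M((Mg₀.₄₉Fe₀.₅₁)₅Ca₂Si₈O₂₂(OH)₂) = 892.780 g/mol, so wt% Fe = 142.405/892.780 × 100 = 15.95%.
31.55 − 15.95 = 15.60 pp.

15.60 percentage points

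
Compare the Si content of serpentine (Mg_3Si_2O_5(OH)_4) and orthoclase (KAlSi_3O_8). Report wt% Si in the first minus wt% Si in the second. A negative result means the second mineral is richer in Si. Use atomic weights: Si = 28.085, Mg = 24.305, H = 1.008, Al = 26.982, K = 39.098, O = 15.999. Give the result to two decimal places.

M(Mg_3Si_2O_5(OH)_4) = 277.108 g/mol, so wt% Si = 56.170/277.108 × 100 = 20.27%.
M(KAlSi_3O_8) = 278.327 g/mol, so wt% Si = 84.255/278.327 × 100 = 30.27%.
20.27 − 30.27 = -10.00 pp.

-10.00 percentage points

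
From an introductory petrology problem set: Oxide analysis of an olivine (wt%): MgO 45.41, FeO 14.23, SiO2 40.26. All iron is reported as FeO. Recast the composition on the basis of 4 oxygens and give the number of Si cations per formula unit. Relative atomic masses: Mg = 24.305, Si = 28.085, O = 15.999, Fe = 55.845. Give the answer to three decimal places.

MgO (M=40.304): mol = 1.12669; Mg = 1.12669, O = 1.12669.
FeO (M=71.844): mol = 0.19807; Fe = 0.19807, O = 0.19807.
SiO2 (M=60.083): mol = 0.67007; Si = 0.67007, O = 1.34014.
ΣO = 2.66490; factor = 4/ΣO = 1.50099.
Si apfu = 0.67007 × 1.50099 = 1.006.

1.006 Si apfu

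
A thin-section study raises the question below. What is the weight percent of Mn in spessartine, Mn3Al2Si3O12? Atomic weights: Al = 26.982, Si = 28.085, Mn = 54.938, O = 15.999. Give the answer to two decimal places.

Molar mass of Mn3Al2Si3O12: 3*54.938 + 2*26.982 + 3*28.085 + 12*15.999 = 495.021 g/mol.
Mass of Mn per formula unit: 3 × 54.938 = 164.814 g.
Weight fraction Mn = 164.814 / 495.021 = 0.3329.

33.29 mass %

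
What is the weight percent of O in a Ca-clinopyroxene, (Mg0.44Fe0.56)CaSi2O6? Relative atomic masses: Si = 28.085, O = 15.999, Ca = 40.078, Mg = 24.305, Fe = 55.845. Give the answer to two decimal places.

40.99 mass %

M((Mg0.44Fe0.56)CaSi2O6) = 234.209 g/mol.
O contributes 6 × 15.999 = 95.994 g per mole.
95.994/234.209 = 0.4099 → 40.99%.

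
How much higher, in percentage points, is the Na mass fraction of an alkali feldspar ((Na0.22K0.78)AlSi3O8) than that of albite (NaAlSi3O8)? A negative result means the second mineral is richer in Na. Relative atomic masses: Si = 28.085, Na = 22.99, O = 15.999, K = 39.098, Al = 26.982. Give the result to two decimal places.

-6.93 percentage points

M((Na0.22K0.78)AlSi3O8) = 274.783 g/mol, so wt% Na = 5.058/274.783 × 100 = 1.84%.
M(NaAlSi3O8) = 262.219 g/mol, so wt% Na = 22.990/262.219 × 100 = 8.77%.
1.84 − 8.77 = -6.93 pp.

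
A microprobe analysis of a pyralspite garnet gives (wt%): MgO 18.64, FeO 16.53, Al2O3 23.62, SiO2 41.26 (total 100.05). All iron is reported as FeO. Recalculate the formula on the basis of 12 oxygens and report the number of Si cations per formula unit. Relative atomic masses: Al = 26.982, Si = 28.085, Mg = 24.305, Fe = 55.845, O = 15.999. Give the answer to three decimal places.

MgO: 18.64/40.304 = 0.46249 mol → 0.46249 mol Mg, 0.46249 mol O.
FeO: 16.53/71.844 = 0.23008 mol → 0.23008 mol Fe, 0.23008 mol O.
Al2O3: 23.62/101.961 = 0.23166 mol → 0.46332 mol Al, 0.69498 mol O.
SiO2: 41.26/60.083 = 0.68672 mol → 0.68672 mol Si, 1.37344 mol O.
Total oxygen = 2.76099 mol. Normalization factor = 12/2.76099 = 4.34627.
Si per 12 O = 0.68672 × 4.34627 = 2.985.

2.985 Si apfu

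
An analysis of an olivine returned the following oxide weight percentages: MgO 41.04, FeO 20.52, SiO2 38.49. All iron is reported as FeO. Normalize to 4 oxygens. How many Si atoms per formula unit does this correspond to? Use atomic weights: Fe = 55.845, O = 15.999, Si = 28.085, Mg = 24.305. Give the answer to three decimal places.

0.991 Si apfu

MgO (M=40.304): mol = 1.01826; Mg = 1.01826, O = 1.01826.
FeO (M=71.844): mol = 0.28562; Fe = 0.28562, O = 0.28562.
SiO2 (M=60.083): mol = 0.64061; Si = 0.64061, O = 1.28122.
ΣO = 2.58510; factor = 4/ΣO = 1.54733.
Si apfu = 0.64061 × 1.54733 = 0.991.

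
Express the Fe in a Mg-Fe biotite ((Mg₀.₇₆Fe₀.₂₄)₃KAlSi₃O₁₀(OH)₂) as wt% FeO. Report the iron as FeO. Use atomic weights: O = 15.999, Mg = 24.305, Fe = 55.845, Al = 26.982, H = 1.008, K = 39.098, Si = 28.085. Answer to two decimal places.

11.76 wt%

Molar mass of (Mg₀.₇₆Fe₀.₂₄)₃KAlSi₃O₁₀(OH)₂ = 2.28*24.305 + 0.72*55.845 + 1*39.098 + 1*26.982 + 3*28.085 + 12*15.999 + 2*1.008 = 439.963 g/mol.
Each formula unit contains 0.72 Fe, equivalent to 0.72/1 = 0.7200 mol FeO.
M(FeO) = 1×55.845 + 1×15.999 = 71.844 g/mol.
Mass of FeO per formula unit = 0.7200 × 71.844 = 51.728 g.
FeO wt% = 51.728 / 439.963 × 100 = 11.76%.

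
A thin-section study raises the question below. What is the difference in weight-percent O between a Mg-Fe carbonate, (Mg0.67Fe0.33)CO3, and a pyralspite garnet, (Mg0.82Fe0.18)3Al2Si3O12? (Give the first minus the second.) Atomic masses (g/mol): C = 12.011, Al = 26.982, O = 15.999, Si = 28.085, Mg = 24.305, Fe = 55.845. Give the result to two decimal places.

O in (Mg0.67Fe0.33)CO3: molar mass 94.721 g/mol; 3×15.999 = 47.997 g → 50.67 wt%.
O in (Mg0.82Fe0.18)3Al2Si3O12: molar mass 420.154 g/mol; 12×15.999 = 191.988 g → 45.69 wt%.
Difference = 50.67 − 45.69 = 4.98 percentage points.

4.98 percentage points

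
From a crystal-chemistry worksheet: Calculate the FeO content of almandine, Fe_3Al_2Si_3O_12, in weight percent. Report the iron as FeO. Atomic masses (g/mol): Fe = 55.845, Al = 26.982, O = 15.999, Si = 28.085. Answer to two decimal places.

Molar mass of Fe_3Al_2Si_3O_12 = 3*55.845 + 2*26.982 + 3*28.085 + 12*15.999 = 497.742 g/mol.
Each formula unit contains 3 Fe, equivalent to 3/1 = 3.0000 mol FeO.
M(FeO) = 1×55.845 + 1×15.999 = 71.844 g/mol.
Mass of FeO per formula unit = 3.0000 × 71.844 = 215.532 g.
FeO wt% = 215.532 / 497.742 × 100 = 43.30%.

43.30 wt%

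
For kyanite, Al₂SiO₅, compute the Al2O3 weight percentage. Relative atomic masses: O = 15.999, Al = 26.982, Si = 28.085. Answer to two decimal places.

M(Al₂SiO₅) = 162.044 g/mol; M(Al2O3) = 101.961 g/mol.
Moles Al2O3 per formula unit = 2 Al ÷ 2 = 1.0000.
Al2O3 fraction = (1.0000 × 101.961) / 162.044 = 101.961/162.044 = 0.6292.

62.92 wt%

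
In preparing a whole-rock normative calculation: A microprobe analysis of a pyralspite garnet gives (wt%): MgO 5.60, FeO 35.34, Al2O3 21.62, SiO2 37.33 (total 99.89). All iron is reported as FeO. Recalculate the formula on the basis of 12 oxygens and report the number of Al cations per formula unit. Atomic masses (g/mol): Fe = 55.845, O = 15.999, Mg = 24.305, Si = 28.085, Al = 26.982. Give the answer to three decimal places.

2.028 Al apfu

MgO (M=40.304): mol = 0.13894; Mg = 0.13894, O = 0.13894.
FeO (M=71.844): mol = 0.49190; Fe = 0.49190, O = 0.49190.
Al2O3 (M=101.961): mol = 0.21204; Al = 0.42408, O = 0.63612.
SiO2 (M=60.083): mol = 0.62131; Si = 0.62131, O = 1.24262.
ΣO = 2.50958; factor = 12/ΣO = 4.78168.
Al apfu = 0.42408 × 4.78168 = 2.028.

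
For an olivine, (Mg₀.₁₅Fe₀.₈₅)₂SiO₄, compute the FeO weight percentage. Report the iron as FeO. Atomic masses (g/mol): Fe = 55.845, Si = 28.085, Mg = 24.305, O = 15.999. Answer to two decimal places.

Formula mass = 194.309 g/mol.
1.70 Fe → 1.7000 mol FeO per formula unit; M(FeO) = 71.844, so FeO mass = 122.135 g.
122.135/194.309 × 100 = 62.86 wt%.

62.86 wt%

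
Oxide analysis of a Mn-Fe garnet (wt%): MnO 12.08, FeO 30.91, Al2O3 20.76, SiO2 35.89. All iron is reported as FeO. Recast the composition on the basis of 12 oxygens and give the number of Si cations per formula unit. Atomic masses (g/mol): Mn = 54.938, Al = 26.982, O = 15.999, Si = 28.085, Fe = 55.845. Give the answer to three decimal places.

MnO (M=70.937): mol = 0.17029; Mn = 0.17029, O = 0.17029.
FeO (M=71.844): mol = 0.43024; Fe = 0.43024, O = 0.43024.
Al2O3 (M=101.961): mol = 0.20361; Al = 0.40722, O = 0.61083.
SiO2 (M=60.083): mol = 0.59734; Si = 0.59734, O = 1.19468.
ΣO = 2.40604; factor = 12/ΣO = 4.98745.
Si apfu = 0.59734 × 4.98745 = 2.979.

2.979 Si apfu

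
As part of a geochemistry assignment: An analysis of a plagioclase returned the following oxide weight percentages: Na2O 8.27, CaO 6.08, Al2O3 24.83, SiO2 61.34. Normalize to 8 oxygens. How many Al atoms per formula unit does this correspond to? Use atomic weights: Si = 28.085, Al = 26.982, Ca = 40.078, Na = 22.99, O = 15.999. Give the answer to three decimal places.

1.293 Al apfu

Na2O: 8.27/61.979 = 0.13343 mol → 0.26686 mol Na, 0.13343 mol O.
CaO: 6.08/56.077 = 0.10842 mol → 0.10842 mol Ca, 0.10842 mol O.
Al2O3: 24.83/101.961 = 0.24352 mol → 0.48704 mol Al, 0.73056 mol O.
SiO2: 61.34/60.083 = 1.02092 mol → 1.02092 mol Si, 2.04184 mol O.
Total oxygen = 3.01425 mol. Normalization factor = 8/3.01425 = 2.65406.
Al per 8 O = 0.48704 × 2.65406 = 1.293.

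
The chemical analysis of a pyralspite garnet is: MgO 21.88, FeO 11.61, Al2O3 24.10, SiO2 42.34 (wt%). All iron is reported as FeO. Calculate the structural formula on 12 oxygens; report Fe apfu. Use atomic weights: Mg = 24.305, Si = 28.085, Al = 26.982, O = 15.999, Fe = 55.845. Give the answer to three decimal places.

0.687 Fe apfu

21.88 wt% MgO ÷ 40.304 g/mol = 0.54287 mol, giving 0.54287 Mg and 0.54287 O.
11.61 wt% FeO ÷ 71.844 g/mol = 0.16160 mol, giving 0.16160 Fe and 0.16160 O.
24.10 wt% Al2O3 ÷ 101.961 g/mol = 0.23636 mol, giving 0.47272 Al and 0.70908 O.
42.34 wt% SiO2 ÷ 60.083 g/mol = 0.70469 mol, giving 0.70469 Si and 1.40938 O.
Oxygen sums to 2.82293; scaling by 12/2.82293 = 4.25090 puts the formula on 12 O.
Fe: 0.16160 × 4.25090 = 0.687 atoms per formula unit.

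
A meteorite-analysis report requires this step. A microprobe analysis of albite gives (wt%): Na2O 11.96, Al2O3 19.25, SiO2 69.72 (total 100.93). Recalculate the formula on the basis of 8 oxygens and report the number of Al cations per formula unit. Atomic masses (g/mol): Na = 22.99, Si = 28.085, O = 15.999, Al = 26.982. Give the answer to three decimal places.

Na2O: 11.96/61.979 = 0.19297 mol → 0.38594 mol Na, 0.19297 mol O.
Al2O3: 19.25/101.961 = 0.18880 mol → 0.37760 mol Al, 0.56640 mol O.
SiO2: 69.72/60.083 = 1.16039 mol → 1.16039 mol Si, 2.32078 mol O.
Total oxygen = 3.08015 mol. Normalization factor = 8/3.08015 = 2.59728.
Al per 8 O = 0.37760 × 2.59728 = 0.981.

0.981 Al apfu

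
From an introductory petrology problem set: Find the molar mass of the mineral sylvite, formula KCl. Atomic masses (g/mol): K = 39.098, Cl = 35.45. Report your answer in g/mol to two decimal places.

The formula mass is the sum 1×39.098 + 1×35.45.

74.55 g/mol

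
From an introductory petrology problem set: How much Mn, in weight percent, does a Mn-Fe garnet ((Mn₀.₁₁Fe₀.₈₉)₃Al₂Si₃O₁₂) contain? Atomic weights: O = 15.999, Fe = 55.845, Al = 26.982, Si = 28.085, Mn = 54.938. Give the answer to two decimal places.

M((Mn₀.₁₁Fe₀.₈₉)₃Al₂Si₃O₁₂) = 497.443 g/mol.
Mn contributes 0.33 × 54.938 = 18.130 g per mole.
18.130/497.443 = 0.0364 → 3.64%.

3.64 weight percent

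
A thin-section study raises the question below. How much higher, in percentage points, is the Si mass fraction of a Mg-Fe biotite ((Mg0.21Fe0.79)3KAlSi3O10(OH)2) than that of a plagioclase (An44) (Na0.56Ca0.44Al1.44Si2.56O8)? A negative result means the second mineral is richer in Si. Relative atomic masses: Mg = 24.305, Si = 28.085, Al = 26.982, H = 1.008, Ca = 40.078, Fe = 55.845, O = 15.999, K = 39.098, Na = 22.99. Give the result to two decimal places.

M((Mg0.21Fe0.79)3KAlSi3O10(OH)2) = 492.004 g/mol, so wt% Si = 84.255/492.004 × 100 = 17.12%.
M(Na0.56Ca0.44Al1.44Si2.56O8) = 269.252 g/mol, so wt% Si = 71.898/269.252 × 100 = 26.70%.
17.12 − 26.70 = -9.58 pp.

-9.58 percentage points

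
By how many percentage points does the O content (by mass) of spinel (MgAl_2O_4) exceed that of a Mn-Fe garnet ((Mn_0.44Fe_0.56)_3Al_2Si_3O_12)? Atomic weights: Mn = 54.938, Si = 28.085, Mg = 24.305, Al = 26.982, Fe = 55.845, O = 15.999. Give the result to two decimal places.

6.32 percentage points

M(MgAl_2O_4) = 142.265 g/mol, so wt% O = 63.996/142.265 × 100 = 44.98%.
M((Mn_0.44Fe_0.56)_3Al_2Si_3O_12) = 496.545 g/mol, so wt% O = 191.988/496.545 × 100 = 38.66%.
44.98 − 38.66 = 6.32 pp.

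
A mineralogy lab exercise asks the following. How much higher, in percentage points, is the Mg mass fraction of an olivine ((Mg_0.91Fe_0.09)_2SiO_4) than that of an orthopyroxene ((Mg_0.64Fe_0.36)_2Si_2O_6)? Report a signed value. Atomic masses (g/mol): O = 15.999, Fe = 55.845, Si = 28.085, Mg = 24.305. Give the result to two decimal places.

First mineral: 44.235 g Mg in 146.368 g formula = 30.22 wt% Mg.
Second mineral: 31.110 g Mg in 223.483 g formula = 13.92 wt% Mg.
30.22% − 13.92% gives a difference of 16.30 percentage points.

16.30 percentage points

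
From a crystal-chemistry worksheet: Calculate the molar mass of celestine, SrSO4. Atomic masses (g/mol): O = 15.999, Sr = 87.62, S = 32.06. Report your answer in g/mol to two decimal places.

183.68 g/mol

The formula mass is the sum 1·87.62 + 1·32.06 + 4·15.999.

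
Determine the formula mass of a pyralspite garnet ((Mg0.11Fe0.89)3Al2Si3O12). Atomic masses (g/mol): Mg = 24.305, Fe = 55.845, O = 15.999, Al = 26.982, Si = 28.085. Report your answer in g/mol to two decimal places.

487.33 g/mol

The formula mass is the sum 0.33·24.305 + 2.67·55.845 + 2·26.982 + 3·28.085 + 12·15.999.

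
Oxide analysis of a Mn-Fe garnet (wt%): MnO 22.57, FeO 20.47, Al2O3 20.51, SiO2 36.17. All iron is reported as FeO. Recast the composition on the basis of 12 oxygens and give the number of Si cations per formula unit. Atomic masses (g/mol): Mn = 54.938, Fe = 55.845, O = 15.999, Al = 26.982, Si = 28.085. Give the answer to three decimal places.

22.57 wt% MnO ÷ 70.937 g/mol = 0.31817 mol, giving 0.31817 Mn and 0.31817 O.
20.47 wt% FeO ÷ 71.844 g/mol = 0.28492 mol, giving 0.28492 Fe and 0.28492 O.
20.51 wt% Al2O3 ÷ 101.961 g/mol = 0.20116 mol, giving 0.40232 Al and 0.60348 O.
36.17 wt% SiO2 ÷ 60.083 g/mol = 0.60200 mol, giving 0.60200 Si and 1.20400 O.
Oxygen sums to 2.41057; scaling by 12/2.41057 = 4.97808 puts the formula on 12 O.
Si: 0.60200 × 4.97808 = 2.997 atoms per formula unit.

2.997 Si apfu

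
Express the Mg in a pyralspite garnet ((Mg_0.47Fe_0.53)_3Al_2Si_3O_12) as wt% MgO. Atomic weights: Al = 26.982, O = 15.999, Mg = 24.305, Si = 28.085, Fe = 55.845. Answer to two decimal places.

Formula mass = 453.271 g/mol.
1.41 Mg → 1.4100 mol MgO per formula unit; M(MgO) = 40.304, so MgO mass = 56.829 g.
56.829/453.271 × 100 = 12.54 wt%.

12.54 wt%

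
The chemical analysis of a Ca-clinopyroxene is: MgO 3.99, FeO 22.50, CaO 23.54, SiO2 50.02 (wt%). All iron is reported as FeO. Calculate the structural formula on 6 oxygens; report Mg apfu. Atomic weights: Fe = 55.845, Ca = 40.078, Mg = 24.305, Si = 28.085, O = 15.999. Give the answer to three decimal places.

0.238 Mg apfu

MgO: 3.99/40.304 = 0.09900 mol → 0.09900 mol Mg, 0.09900 mol O.
FeO: 22.50/71.844 = 0.31318 mol → 0.31318 mol Fe, 0.31318 mol O.
CaO: 23.54/56.077 = 0.41978 mol → 0.41978 mol Ca, 0.41978 mol O.
SiO2: 50.02/60.083 = 0.83252 mol → 0.83252 mol Si, 1.66504 mol O.
Total oxygen = 2.49700 mol. Normalization factor = 6/2.49700 = 2.40288.
Mg per 6 O = 0.09900 × 2.40288 = 0.238.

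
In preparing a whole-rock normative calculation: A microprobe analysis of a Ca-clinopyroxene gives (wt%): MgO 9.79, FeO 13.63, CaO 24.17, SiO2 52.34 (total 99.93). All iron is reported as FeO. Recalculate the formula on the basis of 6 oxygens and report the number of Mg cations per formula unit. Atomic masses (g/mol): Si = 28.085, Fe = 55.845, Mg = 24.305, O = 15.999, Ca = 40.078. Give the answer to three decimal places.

9.79 wt% MgO ÷ 40.304 g/mol = 0.24290 mol, giving 0.24290 Mg and 0.24290 O.
13.63 wt% FeO ÷ 71.844 g/mol = 0.18972 mol, giving 0.18972 Fe and 0.18972 O.
24.17 wt% CaO ÷ 56.077 g/mol = 0.43101 mol, giving 0.43101 Ca and 0.43101 O.
52.34 wt% SiO2 ÷ 60.083 g/mol = 0.87113 mol, giving 0.87113 Si and 1.74226 O.
Oxygen sums to 2.60589; scaling by 6/2.60589 = 2.30248 puts the formula on 6 O.
Mg: 0.24290 × 2.30248 = 0.559 atoms per formula unit.

0.559 Mg apfu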